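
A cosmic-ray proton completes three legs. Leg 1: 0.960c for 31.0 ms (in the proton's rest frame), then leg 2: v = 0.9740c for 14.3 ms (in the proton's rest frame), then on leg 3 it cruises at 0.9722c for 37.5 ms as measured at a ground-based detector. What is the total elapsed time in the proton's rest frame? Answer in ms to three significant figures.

Leg 1: 31.0 ms is already measured in the proton's rest frame.
Leg 2: 14.3 ms is already measured in the proton's rest frame.
Leg 3: γ = 1/√(1 − 0.9722²) = 1/√0.05483 = 4.271; τ_3 = 37.5/4.271 = 8.781 ms.
Total: 31.00 + 14.30 + 8.781 ms.

τ = 54.1 ms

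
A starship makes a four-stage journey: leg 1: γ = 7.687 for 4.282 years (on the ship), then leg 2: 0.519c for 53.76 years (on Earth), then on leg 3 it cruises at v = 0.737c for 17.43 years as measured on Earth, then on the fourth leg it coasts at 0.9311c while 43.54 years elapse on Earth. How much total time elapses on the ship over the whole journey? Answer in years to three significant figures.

τ = 77.9 years

Leg 1: 4.282 years is already measured on the ship.
Leg 2: γ = 1/√(1 − 0.519²) = 1/√0.7306 = 1.170; τ_2 = 53.76/1.170 = 45.95 years.
Leg 3: γ = 1/√(1 − 0.737²) = 1/√0.4568 = 1.480; τ_3 = 17.43/1.480 = 11.78 years.
Leg 4: γ = 1/√(1 − 0.9311²) = 1/√0.1331 = 2.741; τ_4 = 43.54/2.741 = 15.88 years.
Total: 4.282 + 45.95 + 11.78 + 15.88 years.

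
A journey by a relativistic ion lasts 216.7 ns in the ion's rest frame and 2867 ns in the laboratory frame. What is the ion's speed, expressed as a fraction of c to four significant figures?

β = 0.9971

The proper time is measured in the ion's rest frame (both events occur at the ion's location); Δt is measured in the laboratory frame. γ = Δt/τ = 2867/216.7 = 13.23.
β = √(1 − 1/γ²) = √(1 − 0.005713) = √0.9943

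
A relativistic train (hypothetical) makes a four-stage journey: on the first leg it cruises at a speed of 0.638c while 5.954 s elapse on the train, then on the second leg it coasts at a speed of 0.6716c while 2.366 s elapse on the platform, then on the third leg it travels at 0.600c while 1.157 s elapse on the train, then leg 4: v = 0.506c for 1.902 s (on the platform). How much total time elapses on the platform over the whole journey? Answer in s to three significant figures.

Leg 1: γ = 1/√(1 − 0.638²) = 1/√0.5930 = 1.299; Δt_1 = 1.299 × 5.954 = 7.732 s.
Leg 2: 2.366 s is already measured on the platform.
Leg 3: γ = 1/√(1 − 0.600²) = 5/4 = 1.250; Δt_3 = 1.250 × 1.157 = 1.446 s.
Leg 4: 1.902 s is already measured on the platform.
Total: 7.732 + 2.366 + 1.446 + 1.902 s.

Δt = 13.4 s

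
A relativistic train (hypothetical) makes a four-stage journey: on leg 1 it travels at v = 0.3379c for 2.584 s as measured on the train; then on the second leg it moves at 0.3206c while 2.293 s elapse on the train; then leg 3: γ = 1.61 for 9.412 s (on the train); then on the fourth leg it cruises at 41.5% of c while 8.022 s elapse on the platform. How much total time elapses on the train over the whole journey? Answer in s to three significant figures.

τ = 21.6 s

Leg 1: 2.584 s is already measured on the train.
Leg 2: 2.293 s is already measured on the train.
Leg 3: 9.412 s is already measured on the train.
Leg 4: β = 0.415; γ = 1/√(1 − 0.415²) = 1/√0.8278 = 1.099; τ_4 = 8.022/1.099 = 7.299 s.
Total: 2.584 + 2.293 + 9.412 + 7.299 s.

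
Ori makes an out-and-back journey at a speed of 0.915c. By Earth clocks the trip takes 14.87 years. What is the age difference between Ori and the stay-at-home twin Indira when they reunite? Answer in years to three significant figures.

γ = 1/√(1 − 0.915²) = 1/√0.1628 = 2.479
Ori's elapsed proper time: τ = 14.87/2.479 = 5.999 years.
Age gap = Δt − τ = 14.87 − 5.999 years.

Δt − τ = 8.87 years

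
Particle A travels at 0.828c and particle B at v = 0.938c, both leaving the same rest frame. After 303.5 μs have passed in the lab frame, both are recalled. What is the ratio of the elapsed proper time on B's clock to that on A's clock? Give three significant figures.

A: γ = 1/√(1 − 0.828²) = 1/√0.3144 = 1.783. B: γ = 1/√(1 − 0.938²) = 1/√0.1202 = 2.885.
τ_A/τ_B = γ_B/γ_A = 2.885/1.783 = 1.618, so τ_B/τ_A = 0.6182.

τ_B/τ_A = 0.618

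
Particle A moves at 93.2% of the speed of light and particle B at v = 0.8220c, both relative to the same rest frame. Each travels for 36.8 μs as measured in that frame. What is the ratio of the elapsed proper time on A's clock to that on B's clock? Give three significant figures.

A: β = 0.932; γ = 1/√(1 − 0.932²) = 1/√0.1314 = 2.759. B: γ = 1/√(1 − 0.8220²) = 1/√0.3243 = 1.756.
τ_A/τ_B = γ_B/γ_A = 1.756/2.759 = 0.6365, so τ_A/τ_B = 0.6365.

τ_A/τ_B = 0.636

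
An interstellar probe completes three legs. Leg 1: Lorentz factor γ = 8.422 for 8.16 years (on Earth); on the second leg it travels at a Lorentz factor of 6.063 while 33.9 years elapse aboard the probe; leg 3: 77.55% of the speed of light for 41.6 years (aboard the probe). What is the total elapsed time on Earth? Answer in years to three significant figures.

Leg 1: 8.16 years is already measured on Earth.
Leg 2: γ = 6.063; Δt_2 = 6.063 × 33.9 = 205.5 years.
Leg 3: β = 0.7755; γ = 1/√(1 − 0.7755²) = 1/√0.3986 = 1.584; Δt_3 = 1.584 × 41.6 = 65.89 years.
Total: 8.160 + 205.5 + 65.89 years.

Δt = 280 years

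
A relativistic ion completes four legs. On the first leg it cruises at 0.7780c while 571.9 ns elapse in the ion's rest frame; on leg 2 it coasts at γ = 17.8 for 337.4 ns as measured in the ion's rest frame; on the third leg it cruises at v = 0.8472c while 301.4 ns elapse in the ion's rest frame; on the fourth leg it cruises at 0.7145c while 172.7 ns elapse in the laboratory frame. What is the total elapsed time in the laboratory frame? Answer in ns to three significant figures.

Δt = 7660 ns

Leg 1: γ = 1/√(1 − 0.7780²) = 1/√0.3947 = 1.592; Δt_1 = 1.592 × 571.9 = 910.3 ns.
Leg 2: γ = 17.8; Δt_2 = 17.80 × 337.4 = 6006 ns.
Leg 3: γ = 1/√(1 − 0.8472²) = 1/√0.2823 = 1.882; Δt_3 = 1.882 × 301.4 = 567.3 ns.
Leg 4: 172.7 ns is already measured in the laboratory frame.
Total: 910.3 + 6006 + 567.3 + 172.7 ns.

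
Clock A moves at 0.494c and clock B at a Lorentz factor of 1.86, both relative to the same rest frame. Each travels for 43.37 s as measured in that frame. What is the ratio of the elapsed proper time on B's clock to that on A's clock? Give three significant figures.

A: γ = 1/√(1 − 0.494²) = 1/√0.7560 = 1.150. B: γ = 1.86.
τ_A/τ_B = γ_B/γ_A = 1.860/1.150 = 1.617, so τ_B/τ_A = 0.6184.

τ_B/τ_A = 0.618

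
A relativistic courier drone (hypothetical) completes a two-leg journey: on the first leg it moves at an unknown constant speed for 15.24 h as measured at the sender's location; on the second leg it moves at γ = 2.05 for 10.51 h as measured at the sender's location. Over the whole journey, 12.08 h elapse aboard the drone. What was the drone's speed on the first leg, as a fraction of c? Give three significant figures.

Leg 1: speed unknown; τ_1 = 15.24/γ_1.
Leg 2: γ = 2.05; τ_2 = 10.51/2.050 = 5.127 h.
Total proper time: τ_1 + 5.127 = 12.08, so τ_1 = 12.08 − 5.127 = 6.953 h.
γ_1 = 15.24/6.953 = 2.192; β = √(1 − 1/γ²) = √0.7918.

β = 0.890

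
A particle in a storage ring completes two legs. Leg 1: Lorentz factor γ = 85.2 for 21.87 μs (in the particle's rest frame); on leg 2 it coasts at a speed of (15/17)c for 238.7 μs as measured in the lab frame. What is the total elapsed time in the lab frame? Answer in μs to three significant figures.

Leg 1: γ = 85.2; Δt_1 = 85.20 × 21.87 = 1863 μs.
Leg 2: 238.7 μs is already measured in the lab frame.
Total: 1863 + 238.7 μs.

Δt = 2100 μs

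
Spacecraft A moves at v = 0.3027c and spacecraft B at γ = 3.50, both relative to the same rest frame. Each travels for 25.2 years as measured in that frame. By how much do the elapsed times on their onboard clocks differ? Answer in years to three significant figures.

|τ_A − τ_B| = 16.8 years

A: γ = 1/√(1 − 0.3027²) = 1/√0.9084 = 1.049; τ_A = 25.2/1.049 = 24.02 years.
B: γ = 3.50; τ_B = 25.2/3.500 = 7.200 years.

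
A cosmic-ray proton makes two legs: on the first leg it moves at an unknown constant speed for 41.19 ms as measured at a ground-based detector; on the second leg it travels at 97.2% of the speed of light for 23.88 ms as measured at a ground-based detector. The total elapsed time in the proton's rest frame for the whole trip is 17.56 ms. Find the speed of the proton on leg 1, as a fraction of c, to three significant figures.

β = 0.957

Leg 1: speed unknown; τ_1 = 41.19/γ_1.
Leg 2: β = 0.972; γ = 1/√(1 − 0.972²) = 1/√0.05522 = 4.256; τ_2 = 23.88/4.256 = 5.611 ms.
Total proper time: τ_1 + 5.611 = 17.56, so τ_1 = 17.56 − 5.611 = 11.95 ms.
γ_1 = 41.19/11.95 = 3.447; β = √(1 − 1/γ²) = √0.9158.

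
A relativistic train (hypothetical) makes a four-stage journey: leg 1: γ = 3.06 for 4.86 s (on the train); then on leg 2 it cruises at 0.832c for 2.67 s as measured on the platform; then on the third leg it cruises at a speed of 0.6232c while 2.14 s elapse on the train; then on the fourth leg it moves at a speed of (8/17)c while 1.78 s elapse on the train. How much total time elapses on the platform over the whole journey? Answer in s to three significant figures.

Δt = 22.3 s

Leg 1: γ = 3.06; Δt_1 = 3.060 × 4.86 = 14.87 s.
Leg 2: 2.67 s is already measured on the platform.
Leg 3: γ = 1/√(1 − 0.6232²) = 1/√0.6116 = 1.279; Δt_3 = 1.279 × 2.14 = 2.736 s.
Leg 4: γ = 1/√(1 − (8/17)²) = 17/15 ≈ 1.133; Δt_4 = 1.133 × 1.78 = 2.017 s.
Total: 14.87 + 2.670 + 2.736 + 2.017 s.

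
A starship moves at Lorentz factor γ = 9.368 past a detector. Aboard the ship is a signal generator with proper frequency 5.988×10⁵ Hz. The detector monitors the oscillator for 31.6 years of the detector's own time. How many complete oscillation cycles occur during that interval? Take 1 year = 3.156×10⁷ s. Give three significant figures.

N = 6.37×10¹³

γ = 9.368
During 31.6 years of lab time, the oscillator's proper time advances by τ = Δt/γ = 31.6/9.368 = 3.373 years = 1.065×10⁸ s.
N = f × τ = 5.988×10⁵ × 1.065×10⁸ = 6.375×10¹³.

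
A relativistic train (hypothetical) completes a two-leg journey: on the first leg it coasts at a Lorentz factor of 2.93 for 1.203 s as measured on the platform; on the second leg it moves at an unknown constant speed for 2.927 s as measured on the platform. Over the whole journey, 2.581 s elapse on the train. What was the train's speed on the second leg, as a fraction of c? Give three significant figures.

Leg 1: γ = 2.93; τ_1 = 1.203/2.930 = 0.4106 s.
Leg 2: speed unknown; τ_2 = 2.927/γ_2.
Total proper time: 0.4106 + τ_2 = 2.581, so τ_2 = 2.581 − 0.4106 = 2.170 s.
γ_2 = 2.927/2.170 = 1.349; β = √(1 − 1/γ²) = √0.4502.

β = 0.671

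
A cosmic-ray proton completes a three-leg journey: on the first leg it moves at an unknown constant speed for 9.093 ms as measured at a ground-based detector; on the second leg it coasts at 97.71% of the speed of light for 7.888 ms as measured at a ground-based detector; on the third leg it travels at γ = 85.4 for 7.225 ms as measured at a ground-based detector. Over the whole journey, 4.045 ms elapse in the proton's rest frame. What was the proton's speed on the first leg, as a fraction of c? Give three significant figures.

Leg 1: speed unknown; τ_1 = 9.093/γ_1.
Leg 2: β = 0.9771; γ = 1/√(1 − 0.9771²) = 1/√0.04528 = 4.700; τ_2 = 7.888/4.700 = 1.678 ms.
Leg 3: γ = 85.4; τ_3 = 7.225/85.40 = 0.08460 ms.
Total proper time: τ_1 + 1.678 + 0.08460 = 4.045, so τ_1 = 4.045 − 1.763 = 2.282 ms.
γ_1 = 9.093/2.282 = 3.985; β = √(1 − 1/γ²) = √0.9370.

β = 0.968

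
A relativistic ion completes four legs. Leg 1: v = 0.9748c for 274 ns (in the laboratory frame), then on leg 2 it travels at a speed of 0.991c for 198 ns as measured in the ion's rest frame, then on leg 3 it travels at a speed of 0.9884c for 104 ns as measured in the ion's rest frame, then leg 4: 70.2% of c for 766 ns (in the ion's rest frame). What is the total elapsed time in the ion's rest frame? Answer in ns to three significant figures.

τ = 1130 ns

Leg 1: γ = 1/√(1 − 0.9748²) = 1/√0.04976 = 4.483; τ_1 = 274/4.483 = 61.12 ns.
Leg 2: 198 ns is already measured in the ion's rest frame.
Leg 3: 104 ns is already measured in the ion's rest frame.
Leg 4: 766 ns is already measured in the ion's rest frame.
Total: 61.12 + 198.0 + 104.0 + 766.0 ns.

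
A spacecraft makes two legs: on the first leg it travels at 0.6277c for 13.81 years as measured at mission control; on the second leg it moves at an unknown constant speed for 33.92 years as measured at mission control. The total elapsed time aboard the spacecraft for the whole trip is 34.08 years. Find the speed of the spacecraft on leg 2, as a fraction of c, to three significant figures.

Leg 1: γ = 1/√(1 − 0.6277²) = 1/√0.6060 = 1.285; τ_1 = 13.81/1.285 = 10.75 years.
Leg 2: speed unknown; τ_2 = 33.92/γ_2.
Total proper time: 10.75 + τ_2 = 34.08, so τ_2 = 34.08 − 10.75 = 23.33 years.
γ_2 = 33.92/23.33 = 1.454; β = √(1 − 1/γ²) = √0.5270.

β = 0.726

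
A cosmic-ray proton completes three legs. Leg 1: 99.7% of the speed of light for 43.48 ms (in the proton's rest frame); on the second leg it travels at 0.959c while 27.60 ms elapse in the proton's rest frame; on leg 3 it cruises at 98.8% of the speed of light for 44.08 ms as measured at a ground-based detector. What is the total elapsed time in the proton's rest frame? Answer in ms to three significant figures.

τ = 77.9 ms

Leg 1: 43.48 ms is already measured in the proton's rest frame.
Leg 2: 27.60 ms is already measured in the proton's rest frame.
Leg 3: β = 0.988; γ = 1/√(1 − 0.988²) = 1/√0.02386 = 6.474; τ_3 = 44.08/6.474 = 6.808 ms.
Total: 43.48 + 27.60 + 6.808 ms.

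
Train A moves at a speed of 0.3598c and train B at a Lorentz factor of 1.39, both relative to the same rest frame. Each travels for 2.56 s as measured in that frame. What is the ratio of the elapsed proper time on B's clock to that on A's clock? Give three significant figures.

τ_B/τ_A = 0.771

A: γ = 1/√(1 − 0.3598²) = 1/√0.8705 = 1.072. B: γ = 1.39.
τ_A/τ_B = γ_B/γ_A = 1.390/1.072 = 1.297, so τ_B/τ_A = 0.7711.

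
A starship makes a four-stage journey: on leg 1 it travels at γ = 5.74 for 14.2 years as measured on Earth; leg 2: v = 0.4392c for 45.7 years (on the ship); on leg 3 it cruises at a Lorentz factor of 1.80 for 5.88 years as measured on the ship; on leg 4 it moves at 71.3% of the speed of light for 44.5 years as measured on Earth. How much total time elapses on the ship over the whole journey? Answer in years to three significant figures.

Leg 1: γ = 5.74; τ_1 = 14.2/5.740 = 2.474 years.
Leg 2: 45.7 years is already measured on the ship.
Leg 3: 5.88 years is already measured on the ship.
Leg 4: β = 0.713; γ = 1/√(1 − 0.713²) = 1/√0.4916 = 1.426; τ_4 = 44.5/1.426 = 31.20 years.
Total: 2.474 + 45.70 + 5.880 + 31.20 years.

τ = 85.3 years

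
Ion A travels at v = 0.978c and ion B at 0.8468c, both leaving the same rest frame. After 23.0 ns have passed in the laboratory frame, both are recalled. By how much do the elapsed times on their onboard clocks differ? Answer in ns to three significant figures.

A: γ = 1/√(1 − 0.978²) = 1/√0.04352 = 4.794; τ_A = 23.0/4.794 = 4.798 ns.
B: γ = 1/√(1 − 0.8468²) = 1/√0.2829 = 1.880; τ_B = 23.0/1.880 = 12.23 ns.

|τ_A − τ_B| = 7.44 ns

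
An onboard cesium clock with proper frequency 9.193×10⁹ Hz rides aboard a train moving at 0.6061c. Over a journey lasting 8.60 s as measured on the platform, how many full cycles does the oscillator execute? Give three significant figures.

N = 6.29×10¹⁰

γ = 1/√(1 − 0.6061²) = 1/√0.6326 = 1.257
The oscillator's own cycle count is N = f × τ where τ is the proper time on the train. τ = Δt/γ = 8.60/1.257 = 6.840 s = 6.840×10⁰ s.
N = 9.193×10⁹ × 6.840×10⁰ = 6.288×10¹⁰.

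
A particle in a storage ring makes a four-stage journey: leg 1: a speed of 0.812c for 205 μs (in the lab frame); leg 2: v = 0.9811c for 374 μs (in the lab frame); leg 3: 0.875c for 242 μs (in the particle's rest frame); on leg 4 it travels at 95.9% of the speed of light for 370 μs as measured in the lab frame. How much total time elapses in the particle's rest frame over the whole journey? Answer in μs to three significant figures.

Leg 1: γ = 1/√(1 − 0.812²) = 1/√0.3407 = 1.713; τ_1 = 205/1.713 = 119.6 μs.
Leg 2: γ = 1/√(1 − 0.9811²) = 1/√0.03744 = 5.168; τ_2 = 374/5.168 = 72.37 μs.
Leg 3: 242 μs is already measured in the particle's rest frame.
Leg 4: β = 0.959; γ = 1/√(1 − 0.959²) = 1/√0.08032 = 3.529; τ_4 = 370/3.529 = 104.9 μs.
Total: 119.6 + 72.37 + 242.0 + 104.9 μs.

τ = 539 μs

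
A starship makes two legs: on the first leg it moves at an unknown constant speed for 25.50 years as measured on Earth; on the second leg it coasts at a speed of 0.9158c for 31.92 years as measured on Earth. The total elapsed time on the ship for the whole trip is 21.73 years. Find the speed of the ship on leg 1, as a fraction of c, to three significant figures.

Leg 1: speed unknown; τ_1 = 25.50/γ_1.
Leg 2: γ = 1/√(1 − 0.9158²) = 1/√0.1613 = 2.490; τ_2 = 31.92/2.490 = 12.82 years.
Total proper time: τ_1 + 12.82 = 21.73, so τ_1 = 21.73 − 12.82 = 8.910 years.
γ_1 = 25.50/8.910 = 2.862; β = √(1 − 1/γ²) = √0.8779.

β = 0.937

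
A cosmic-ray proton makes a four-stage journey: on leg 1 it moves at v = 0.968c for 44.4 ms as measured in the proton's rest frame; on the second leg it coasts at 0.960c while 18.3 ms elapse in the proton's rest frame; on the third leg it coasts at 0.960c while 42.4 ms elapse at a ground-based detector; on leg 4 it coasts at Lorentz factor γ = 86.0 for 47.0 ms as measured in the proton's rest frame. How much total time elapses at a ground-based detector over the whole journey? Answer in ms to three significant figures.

Δt = 4330 ms

Leg 1: γ = 1/√(1 − 0.968²) = 1/√0.06298 = 3.985; Δt_1 = 3.985 × 44.4 = 176.9 ms.
Leg 2: γ = 1/√(1 − 0.960²) = 1/√0.07840 = 3.571; Δt_2 = 3.571 × 18.3 = 65.36 ms.
Leg 3: 42.4 ms is already measured at a ground-based detector.
Leg 4: γ = 86.0; Δt_4 = 86.00 × 47.0 = 4042 ms.
Total: 176.9 + 65.36 + 42.40 + 4042 ms.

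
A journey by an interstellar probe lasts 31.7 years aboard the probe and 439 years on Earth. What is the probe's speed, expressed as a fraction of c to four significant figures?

v = 0.9974c

The proper time is measured aboard the probe (both events occur at the probe's location); Δt is measured on Earth. γ = Δt/τ = 439/31.7 = 13.85.
β = √(1 − 1/γ²) = √(1 − 0.005214) = √0.9948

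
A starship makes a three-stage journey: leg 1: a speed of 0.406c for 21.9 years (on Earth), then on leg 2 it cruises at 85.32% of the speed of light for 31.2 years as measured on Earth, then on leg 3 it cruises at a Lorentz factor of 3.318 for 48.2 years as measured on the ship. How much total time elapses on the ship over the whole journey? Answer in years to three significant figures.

τ = 84.5 years

Leg 1: γ = 1/√(1 − 0.406²) = 1/√0.8352 = 1.094; τ_1 = 21.9/1.094 = 20.01 years.
Leg 2: β = 0.8532; γ = 1/√(1 − 0.8532²) = 1/√0.2720 = 1.917; τ_2 = 31.2/1.917 = 16.27 years.
Leg 3: 48.2 years is already measured on the ship.
Total: 20.01 + 16.27 + 48.20 years.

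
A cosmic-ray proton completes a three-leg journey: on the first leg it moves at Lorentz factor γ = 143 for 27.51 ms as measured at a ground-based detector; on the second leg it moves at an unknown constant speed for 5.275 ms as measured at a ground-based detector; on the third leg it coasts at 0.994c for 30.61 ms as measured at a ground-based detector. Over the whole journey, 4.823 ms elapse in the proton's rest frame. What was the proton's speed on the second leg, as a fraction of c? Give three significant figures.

Leg 1: γ = 143; τ_1 = 27.51/143.0 = 0.1924 ms.
Leg 2: speed unknown; τ_2 = 5.275/γ_2.
Leg 3: γ = 1/√(1 − 0.994²) = 1/√0.01196 = 9.142; τ_3 = 30.61/9.142 = 3.348 ms.
Total proper time: 0.1924 + τ_2 + 3.348 = 4.823, so τ_2 = 4.823 − 3.541 = 1.282 ms.
γ_2 = 5.275/1.282 = 4.113; β = √(1 − 1/γ²) = √0.9409.

β = 0.970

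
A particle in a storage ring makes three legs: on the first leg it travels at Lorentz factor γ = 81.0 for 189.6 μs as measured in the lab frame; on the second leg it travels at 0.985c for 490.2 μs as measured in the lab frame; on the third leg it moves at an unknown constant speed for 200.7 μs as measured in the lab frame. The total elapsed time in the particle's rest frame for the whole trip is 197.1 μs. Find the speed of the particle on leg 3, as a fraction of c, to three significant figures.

Leg 1: γ = 81.0; τ_1 = 189.6/81.00 = 2.341 μs.
Leg 2: γ = 1/√(1 − 0.985²) = 1/√0.02977 = 5.795; τ_2 = 490.2/5.795 = 84.59 μs.
Leg 3: speed unknown; τ_3 = 200.7/γ_3.
Total proper time: 2.341 + 84.59 + τ_3 = 197.1, so τ_3 = 197.1 − 86.93 = 110.2 μs.
γ_3 = 200.7/110.2 = 1.822; β = √(1 − 1/γ²) = √0.6987.

β = 0.836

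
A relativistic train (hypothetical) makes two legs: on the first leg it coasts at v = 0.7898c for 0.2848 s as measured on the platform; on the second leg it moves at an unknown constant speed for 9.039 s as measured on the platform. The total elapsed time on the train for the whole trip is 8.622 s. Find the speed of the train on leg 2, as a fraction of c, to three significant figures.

Leg 1: γ = 1/√(1 − 0.7898²) = 1/√0.3762 = 1.630; τ_1 = 0.2848/1.630 = 0.1747 s.
Leg 2: speed unknown; τ_2 = 9.039/γ_2.
Total proper time: 0.1747 + τ_2 = 8.622, so τ_2 = 8.622 − 0.1747 = 8.447 s.
γ_2 = 9.039/8.447 = 1.070; β = √(1 − 1/γ²) = √0.1266.

β = 0.356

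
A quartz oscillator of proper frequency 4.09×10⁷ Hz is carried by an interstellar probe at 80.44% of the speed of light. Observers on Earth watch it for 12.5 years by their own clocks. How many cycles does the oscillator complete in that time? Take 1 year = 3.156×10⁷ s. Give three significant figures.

β = 0.8044; γ = 1/√(1 − 0.8044²) = 1/√0.3529 = 1.683
During 12.5 years of lab time, the oscillator's proper time advances by τ = Δt/γ = 12.5/1.683 = 7.426 years = 2.344×10⁸ s.
N = f × τ = 4.09×10⁷ × 2.344×10⁸ = 9.586×10¹⁵.

N = 9.59×10¹⁵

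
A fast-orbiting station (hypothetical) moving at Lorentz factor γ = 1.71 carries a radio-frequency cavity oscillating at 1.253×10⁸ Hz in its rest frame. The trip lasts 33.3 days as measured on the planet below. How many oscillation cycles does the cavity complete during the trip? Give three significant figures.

γ = 1.71
The oscillator's own cycle count is N = f × τ where τ is the proper time aboard the station. τ = Δt/γ = 33.3/1.710 = 19.47 days = 1.683×10⁶ s.
N = 1.253×10⁸ × 1.683×10⁶ = 2.108×10¹⁴.

N = 2.11×10¹⁴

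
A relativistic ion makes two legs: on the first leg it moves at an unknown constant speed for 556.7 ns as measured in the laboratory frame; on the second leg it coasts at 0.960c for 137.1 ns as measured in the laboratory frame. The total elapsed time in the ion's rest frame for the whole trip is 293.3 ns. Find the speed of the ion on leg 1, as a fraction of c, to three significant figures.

Leg 1: speed unknown; τ_1 = 556.7/γ_1.
Leg 2: γ = 1/√(1 − 0.960²) = 25/7 ≈ 3.571; τ_2 = 137.1/3.571 = 38.39 ns.
Total proper time: τ_1 + 38.39 = 293.3, so τ_1 = 293.3 − 38.39 = 254.9 ns.
γ_1 = 556.7/254.9 = 2.184; β = √(1 − 1/γ²) = √0.7903.

β = 0.889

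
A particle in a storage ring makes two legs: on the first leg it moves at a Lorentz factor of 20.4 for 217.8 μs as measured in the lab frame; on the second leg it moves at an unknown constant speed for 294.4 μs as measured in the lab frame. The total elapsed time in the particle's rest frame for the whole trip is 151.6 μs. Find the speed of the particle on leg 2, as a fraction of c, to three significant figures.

Leg 1: γ = 20.4; τ_1 = 217.8/20.40 = 10.68 μs.
Leg 2: speed unknown; τ_2 = 294.4/γ_2.
Total proper time: 10.68 + τ_2 = 151.6, so τ_2 = 151.6 − 10.68 = 140.9 μs.
γ_2 = 294.4/140.9 = 2.089; β = √(1 − 1/γ²) = √0.7709.

β = 0.878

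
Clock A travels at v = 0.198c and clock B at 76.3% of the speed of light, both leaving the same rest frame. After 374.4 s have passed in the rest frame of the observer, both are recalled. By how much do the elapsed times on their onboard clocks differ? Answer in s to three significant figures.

A: γ = 1/√(1 − 0.198²) = 1/√0.9608 = 1.020; τ_A = 374.4/1.020 = 367.0 s.
B: β = 0.763; γ = 1/√(1 − 0.763²) = 1/√0.4178 = 1.547; τ_B = 374.4/1.547 = 242.0 s.

|τ_A − τ_B| = 125 s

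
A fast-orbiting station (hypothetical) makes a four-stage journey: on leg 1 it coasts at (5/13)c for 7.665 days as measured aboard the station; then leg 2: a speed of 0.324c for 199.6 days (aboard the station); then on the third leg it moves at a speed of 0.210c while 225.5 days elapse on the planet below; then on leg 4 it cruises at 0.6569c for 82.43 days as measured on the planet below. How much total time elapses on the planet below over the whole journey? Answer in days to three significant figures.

Δt = 527 days

Leg 1: γ = 1/√(1 − (5/13)²) = 13/12 ≈ 1.083; Δt_1 = 1.083 × 7.665 = 8.304 days.
Leg 2: γ = 1/√(1 − 0.324²) = 1/√0.8950 = 1.057; Δt_2 = 1.057 × 199.6 = 211.0 days.
Leg 3: 225.5 days is already measured on the planet below.
Leg 4: 82.43 days is already measured on the planet below.
Total: 8.304 + 211.0 + 225.5 + 82.43 days.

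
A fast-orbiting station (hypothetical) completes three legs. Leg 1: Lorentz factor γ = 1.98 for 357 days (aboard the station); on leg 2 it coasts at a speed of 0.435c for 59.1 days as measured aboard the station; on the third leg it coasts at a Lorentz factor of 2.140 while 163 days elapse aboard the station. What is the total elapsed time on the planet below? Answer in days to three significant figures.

Leg 1: γ = 1.98; Δt_1 = 1.980 × 357 = 706.9 days.
Leg 2: γ = 1/√(1 − 0.435²) = 1/√0.8108 = 1.111; Δt_2 = 1.111 × 59.1 = 65.64 days.
Leg 3: γ = 2.140; Δt_3 = 2.140 × 163 = 348.8 days.
Total: 706.9 + 65.64 + 348.8 days.

Δt = 1120 days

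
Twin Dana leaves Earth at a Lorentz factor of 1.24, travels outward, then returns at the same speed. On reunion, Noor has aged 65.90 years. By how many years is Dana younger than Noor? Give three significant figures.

Δt − τ = 12.8 years

γ = 1.24
Dana's elapsed proper time: τ = 65.90/1.240 = 53.15 years.
Age gap = Δt − τ = 65.90 − 53.15 years.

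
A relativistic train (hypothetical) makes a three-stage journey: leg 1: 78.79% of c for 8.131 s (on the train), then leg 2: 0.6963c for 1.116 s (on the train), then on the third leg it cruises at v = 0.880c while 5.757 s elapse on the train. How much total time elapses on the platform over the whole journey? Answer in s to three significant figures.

Leg 1: β = 0.7879; γ = 1/√(1 − 0.7879²) = 1/√0.3792 = 1.624; Δt_1 = 1.624 × 8.131 = 13.20 s.
Leg 2: γ = 1/√(1 − 0.6963²) = 1/√0.5152 = 1.393; Δt_2 = 1.393 × 1.116 = 1.555 s.
Leg 3: γ = 1/√(1 − 0.880²) = 1/√0.2256 = 2.105; Δt_3 = 2.105 × 5.757 = 12.12 s.
Total: 13.20 + 1.555 + 12.12 s.

Δt = 26.9 s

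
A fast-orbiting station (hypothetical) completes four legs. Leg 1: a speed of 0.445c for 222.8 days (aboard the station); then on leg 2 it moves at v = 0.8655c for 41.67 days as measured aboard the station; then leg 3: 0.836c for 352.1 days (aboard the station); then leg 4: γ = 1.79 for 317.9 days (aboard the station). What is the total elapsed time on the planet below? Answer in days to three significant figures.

Δt = 1540 days

Leg 1: γ = 1/√(1 − 0.445²) = 1/√0.8020 = 1.117; Δt_1 = 1.117 × 222.8 = 248.8 days.
Leg 2: γ = 1/√(1 − 0.8655²) = 1/√0.2509 = 1.996; Δt_2 = 1.996 × 41.67 = 83.19 days.
Leg 3: γ = 1/√(1 − 0.836²) = 1/√0.3011 = 1.822; Δt_3 = 1.822 × 352.1 = 641.7 days.
Leg 4: γ = 1.79; Δt_4 = 1.790 × 317.9 = 569.0 days.
Total: 248.8 + 83.19 + 641.7 + 569.0 days.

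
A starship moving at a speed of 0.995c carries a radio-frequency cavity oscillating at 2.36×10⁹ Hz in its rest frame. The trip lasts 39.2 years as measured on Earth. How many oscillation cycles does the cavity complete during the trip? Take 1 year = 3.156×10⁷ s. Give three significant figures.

N = 2.92×10¹⁷

γ = 1/√(1 − 0.995²) = 1/√0.009975 = 10.01
The oscillator's own cycle count is N = f × τ where τ is the proper time on the ship. τ = Δt/γ = 39.2/10.01 = 3.915 years = 1.236×10⁸ s.
N = 2.36×10⁹ × 1.236×10⁸ = 2.916×10¹⁷.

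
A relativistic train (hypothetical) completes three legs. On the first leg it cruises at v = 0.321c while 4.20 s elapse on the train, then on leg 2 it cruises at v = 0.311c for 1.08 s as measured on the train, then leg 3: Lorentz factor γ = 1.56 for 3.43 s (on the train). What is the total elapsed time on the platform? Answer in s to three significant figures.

Leg 1: γ = 1/√(1 − 0.321²) = 1/√0.8970 = 1.056; Δt_1 = 1.056 × 4.20 = 4.435 s.
Leg 2: γ = 1/√(1 − 0.311²) = 1/√0.9033 = 1.052; Δt_2 = 1.052 × 1.08 = 1.136 s.
Leg 3: γ = 1.56; Δt_3 = 1.560 × 3.43 = 5.351 s.
Total: 4.435 + 1.136 + 5.351 s.

Δt = 10.9 s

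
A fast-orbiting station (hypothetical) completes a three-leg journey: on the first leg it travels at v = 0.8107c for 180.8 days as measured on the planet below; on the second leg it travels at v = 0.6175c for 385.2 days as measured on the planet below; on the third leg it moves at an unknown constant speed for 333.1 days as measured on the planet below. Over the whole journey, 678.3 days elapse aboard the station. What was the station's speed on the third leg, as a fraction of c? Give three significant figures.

β = 0.588

Leg 1: γ = 1/√(1 − 0.8107²) = 1/√0.3428 = 1.708; τ_1 = 180.8/1.708 = 105.9 days.
Leg 2: γ = 1/√(1 − 0.6175²) = 1/√0.6187 = 1.271; τ_2 = 385.2/1.271 = 303.0 days.
Leg 3: speed unknown; τ_3 = 333.1/γ_3.
Total proper time: 105.9 + 303.0 + τ_3 = 678.3, so τ_3 = 678.3 − 408.8 = 269.5 days.
γ_3 = 333.1/269.5 = 1.236; β = √(1 − 1/γ²) = √0.3456.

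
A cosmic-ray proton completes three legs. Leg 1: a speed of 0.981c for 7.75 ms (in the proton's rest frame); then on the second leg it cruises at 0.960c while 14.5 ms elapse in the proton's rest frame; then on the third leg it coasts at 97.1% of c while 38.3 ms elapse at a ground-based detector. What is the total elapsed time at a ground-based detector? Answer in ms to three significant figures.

Δt = 130 ms

Leg 1: γ = 1/√(1 − 0.981²) = 1/√0.03764 = 5.154; Δt_1 = 5.154 × 7.75 = 39.95 ms.
Leg 2: γ = 1/√(1 − 0.960²) = 25/7 ≈ 3.571; Δt_2 = 3.571 × 14.5 = 51.79 ms.
Leg 3: 38.3 ms is already measured at a ground-based detector.
Total: 39.95 + 51.79 + 38.30 ms.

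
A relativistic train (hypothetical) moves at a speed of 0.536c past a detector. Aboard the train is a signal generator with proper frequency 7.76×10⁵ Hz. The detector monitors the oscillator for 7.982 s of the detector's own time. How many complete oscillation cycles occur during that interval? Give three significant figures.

γ = 1/√(1 − 0.536²) = 1/√0.7127 = 1.185
During 7.982 s of lab time, the oscillator's proper time advances by τ = Δt/γ = 7.982/1.185 = 6.739 s = 6.739×10⁰ s.
N = f × τ = 7.76×10⁵ × 6.739×10⁰ = 5.229×10⁶.

N = 5.23×10⁶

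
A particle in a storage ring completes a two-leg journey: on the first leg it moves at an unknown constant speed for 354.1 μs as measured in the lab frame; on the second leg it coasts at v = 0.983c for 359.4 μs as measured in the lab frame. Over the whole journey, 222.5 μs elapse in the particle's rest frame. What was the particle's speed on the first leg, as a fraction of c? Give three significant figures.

Leg 1: speed unknown; τ_1 = 354.1/γ_1.
Leg 2: γ = 1/√(1 − 0.983²) = 1/√0.03371 = 5.446; τ_2 = 359.4/5.446 = 65.99 μs.
Total proper time: τ_1 + 65.99 = 222.5, so τ_1 = 222.5 − 65.99 = 156.5 μs.
γ_1 = 354.1/156.5 = 2.262; β = √(1 − 1/γ²) = √0.8046.

β = 0.897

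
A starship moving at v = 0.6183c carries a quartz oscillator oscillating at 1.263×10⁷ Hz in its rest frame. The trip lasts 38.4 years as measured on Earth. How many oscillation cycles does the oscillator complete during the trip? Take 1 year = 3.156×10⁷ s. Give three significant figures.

N = 1.20×10¹⁶

γ = 1/√(1 − 0.6183²) = 1/√0.6177 = 1.272
The oscillator's own cycle count is N = f × τ where τ is the proper time on the ship. τ = Δt/γ = 38.4/1.272 = 30.18 years = 9.525×10⁸ s.
N = 1.263×10⁷ × 9.525×10⁸ = 1.203×10¹⁶.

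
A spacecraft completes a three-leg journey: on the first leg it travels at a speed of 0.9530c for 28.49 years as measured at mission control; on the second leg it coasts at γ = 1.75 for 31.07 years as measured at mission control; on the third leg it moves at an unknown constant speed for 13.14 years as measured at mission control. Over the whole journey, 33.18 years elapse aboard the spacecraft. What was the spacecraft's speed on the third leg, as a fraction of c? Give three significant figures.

Leg 1: γ = 1/√(1 − 0.9530²) = 1/√0.09179 = 3.301; τ_1 = 28.49/3.301 = 8.632 years.
Leg 2: γ = 1.75; τ_2 = 31.07/1.750 = 17.75 years.
Leg 3: speed unknown; τ_3 = 13.14/γ_3.
Total proper time: 8.632 + 17.75 + τ_3 = 33.18, so τ_3 = 33.18 − 26.39 = 6.794 years.
γ_3 = 13.14/6.794 = 1.934; β = √(1 − 1/γ²) = √0.7327.

β = 0.856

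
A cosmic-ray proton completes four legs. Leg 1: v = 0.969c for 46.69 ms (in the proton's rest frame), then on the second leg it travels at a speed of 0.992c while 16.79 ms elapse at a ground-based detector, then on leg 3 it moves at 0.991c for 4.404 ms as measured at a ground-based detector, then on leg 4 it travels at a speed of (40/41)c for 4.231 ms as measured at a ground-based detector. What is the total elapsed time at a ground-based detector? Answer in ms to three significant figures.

Δt = 214 ms

Leg 1: γ = 1/√(1 − 0.969²) = 1/√0.06104 = 4.048; Δt_1 = 4.048 × 46.69 = 189.0 ms.
Leg 2: 16.79 ms is already measured at a ground-based detector.
Leg 3: 4.404 ms is already measured at a ground-based detector.
Leg 4: 4.231 ms is already measured at a ground-based detector.
Total: 189.0 + 16.79 + 4.404 + 4.231 ms.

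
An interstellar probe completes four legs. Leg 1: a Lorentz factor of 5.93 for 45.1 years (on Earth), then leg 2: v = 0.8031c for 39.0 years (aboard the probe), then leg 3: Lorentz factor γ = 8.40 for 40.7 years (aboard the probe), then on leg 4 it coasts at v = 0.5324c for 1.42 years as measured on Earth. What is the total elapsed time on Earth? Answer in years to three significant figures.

Δt = 454 years

Leg 1: 45.1 years is already measured on Earth.
Leg 2: γ = 1/√(1 − 0.8031²) = 1/√0.3550 = 1.678; Δt_2 = 1.678 × 39.0 = 65.45 years.
Leg 3: γ = 8.40; Δt_3 = 8.400 × 40.7 = 341.9 years.
Leg 4: 1.42 years is already measured on Earth.
Total: 45.10 + 65.45 + 341.9 + 1.420 years.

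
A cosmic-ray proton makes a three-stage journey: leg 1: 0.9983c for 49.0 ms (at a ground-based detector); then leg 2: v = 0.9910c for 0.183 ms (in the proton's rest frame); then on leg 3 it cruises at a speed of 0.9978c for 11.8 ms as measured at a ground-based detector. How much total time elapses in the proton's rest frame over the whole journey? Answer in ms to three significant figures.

Leg 1: γ = 1/√(1 − 0.9983²) = 1/√0.003397 = 17.16; τ_1 = 49.0/17.16 = 2.856 ms.
Leg 2: 0.183 ms is already measured in the proton's rest frame.
Leg 3: γ = 1/√(1 − 0.9978²) = 1/√0.004395 = 15.08; τ_3 = 11.8/15.08 = 0.7823 ms.
Total: 2.856 + 0.1830 + 0.7823 ms.

τ = 3.82 ms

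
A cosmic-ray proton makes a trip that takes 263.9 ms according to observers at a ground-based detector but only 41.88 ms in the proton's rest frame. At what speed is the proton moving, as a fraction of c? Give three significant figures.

The proper time is measured in the proton's rest frame (both events occur at the proton's location); Δt is measured at a ground-based detector. γ = Δt/τ = 263.9/41.88 = 6.301.
β = √(1 − 1/γ²) = √(1 − 0.02518) = √0.9748

β = 0.987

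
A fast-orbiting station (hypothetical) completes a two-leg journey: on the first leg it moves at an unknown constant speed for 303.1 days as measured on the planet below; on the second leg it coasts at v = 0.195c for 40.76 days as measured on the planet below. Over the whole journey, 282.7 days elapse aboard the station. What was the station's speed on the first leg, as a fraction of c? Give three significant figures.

Leg 1: speed unknown; τ_1 = 303.1/γ_1.
Leg 2: γ = 1/√(1 − 0.195²) = 1/√0.9620 = 1.020; τ_2 = 40.76/1.020 = 39.98 days.
Total proper time: τ_1 + 39.98 = 282.7, so τ_1 = 282.7 − 39.98 = 242.7 days.
γ_1 = 303.1/242.7 = 1.249; β = √(1 − 1/γ²) = √0.3587.

β = 0.599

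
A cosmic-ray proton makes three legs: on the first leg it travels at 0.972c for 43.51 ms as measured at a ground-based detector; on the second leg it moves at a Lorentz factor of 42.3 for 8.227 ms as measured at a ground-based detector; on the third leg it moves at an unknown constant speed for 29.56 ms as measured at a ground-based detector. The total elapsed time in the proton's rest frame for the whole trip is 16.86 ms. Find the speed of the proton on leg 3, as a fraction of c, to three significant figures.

Leg 1: γ = 1/√(1 − 0.972²) = 1/√0.05522 = 4.256; τ_1 = 43.51/4.256 = 10.22 ms.
Leg 2: γ = 42.3; τ_2 = 8.227/42.30 = 0.1945 ms.
Leg 3: speed unknown; τ_3 = 29.56/γ_3.
Total proper time: 10.22 + 0.1945 + τ_3 = 16.86, so τ_3 = 16.86 − 10.42 = 6.441 ms.
γ_3 = 29.56/6.441 = 4.589; β = √(1 − 1/γ²) = √0.9525.

β = 0.976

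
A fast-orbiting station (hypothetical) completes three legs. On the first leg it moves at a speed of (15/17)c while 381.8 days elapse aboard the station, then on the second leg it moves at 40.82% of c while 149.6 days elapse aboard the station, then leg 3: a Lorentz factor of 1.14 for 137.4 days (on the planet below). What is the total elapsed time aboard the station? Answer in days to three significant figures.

τ = 652 days

Leg 1: 381.8 days is already measured aboard the station.
Leg 2: 149.6 days is already measured aboard the station.
Leg 3: γ = 1.14; τ_3 = 137.4/1.140 = 120.5 days.
Total: 381.8 + 149.6 + 120.5 days.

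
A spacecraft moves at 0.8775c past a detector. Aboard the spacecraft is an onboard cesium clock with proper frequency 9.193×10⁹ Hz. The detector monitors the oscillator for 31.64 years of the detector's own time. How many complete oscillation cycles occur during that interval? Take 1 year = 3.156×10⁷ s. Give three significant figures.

γ = 1/√(1 − 0.8775²) = 1/√0.2300 = 2.085
During 31.64 years of lab time, the oscillator's proper time advances by τ = Δt/γ = 31.64/2.085 = 15.17 years = 4.789×10⁸ s.
N = f × τ = 9.193×10⁹ × 4.789×10⁸ = 4.402×10¹⁸.

N = 4.40×10¹⁸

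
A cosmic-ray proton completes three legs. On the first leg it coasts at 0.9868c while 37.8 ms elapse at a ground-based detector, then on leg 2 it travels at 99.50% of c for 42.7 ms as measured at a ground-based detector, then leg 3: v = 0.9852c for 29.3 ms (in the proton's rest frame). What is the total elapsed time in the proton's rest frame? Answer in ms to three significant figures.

Leg 1: γ = 1/√(1 − 0.9868²) = 1/√0.02623 = 6.175; τ_1 = 37.8/6.175 = 6.121 ms.
Leg 2: β = 0.9950; γ = 1/√(1 − 0.9950²) = 1/√0.009975 = 10.01; τ_2 = 42.7/10.01 = 4.265 ms.
Leg 3: 29.3 ms is already measured in the proton's rest frame.
Total: 6.121 + 4.265 + 29.30 ms.

τ = 39.7 ms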